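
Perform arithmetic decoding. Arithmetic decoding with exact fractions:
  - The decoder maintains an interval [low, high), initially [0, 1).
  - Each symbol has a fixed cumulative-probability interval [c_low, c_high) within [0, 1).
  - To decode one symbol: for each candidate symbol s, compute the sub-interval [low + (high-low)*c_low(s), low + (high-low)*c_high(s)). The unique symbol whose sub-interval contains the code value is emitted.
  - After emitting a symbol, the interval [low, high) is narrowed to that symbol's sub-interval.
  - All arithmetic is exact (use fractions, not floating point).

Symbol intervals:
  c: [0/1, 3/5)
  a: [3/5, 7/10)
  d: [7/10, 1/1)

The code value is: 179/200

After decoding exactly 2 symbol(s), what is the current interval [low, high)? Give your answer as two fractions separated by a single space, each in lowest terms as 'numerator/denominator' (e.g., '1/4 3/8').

Answer: 22/25 91/100

Derivation:
Step 1: interval [0/1, 1/1), width = 1/1 - 0/1 = 1/1
  'c': [0/1 + 1/1*0/1, 0/1 + 1/1*3/5) = [0/1, 3/5)
  'a': [0/1 + 1/1*3/5, 0/1 + 1/1*7/10) = [3/5, 7/10)
  'd': [0/1 + 1/1*7/10, 0/1 + 1/1*1/1) = [7/10, 1/1) <- contains code 179/200
  emit 'd', narrow to [7/10, 1/1)
Step 2: interval [7/10, 1/1), width = 1/1 - 7/10 = 3/10
  'c': [7/10 + 3/10*0/1, 7/10 + 3/10*3/5) = [7/10, 22/25)
  'a': [7/10 + 3/10*3/5, 7/10 + 3/10*7/10) = [22/25, 91/100) <- contains code 179/200
  'd': [7/10 + 3/10*7/10, 7/10 + 3/10*1/1) = [91/100, 1/1)
  emit 'a', narrow to [22/25, 91/100)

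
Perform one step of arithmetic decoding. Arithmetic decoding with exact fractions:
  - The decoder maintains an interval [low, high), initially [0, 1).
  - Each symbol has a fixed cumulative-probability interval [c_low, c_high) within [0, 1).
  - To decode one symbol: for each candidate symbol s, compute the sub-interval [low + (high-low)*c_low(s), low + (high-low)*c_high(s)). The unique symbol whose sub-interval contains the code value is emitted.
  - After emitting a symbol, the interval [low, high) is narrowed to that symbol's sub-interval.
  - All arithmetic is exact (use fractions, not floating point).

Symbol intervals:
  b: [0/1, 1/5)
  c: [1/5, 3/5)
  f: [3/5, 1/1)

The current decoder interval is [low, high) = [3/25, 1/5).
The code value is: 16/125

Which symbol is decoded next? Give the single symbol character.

Answer: b

Derivation:
Interval width = high − low = 1/5 − 3/25 = 2/25
Scaled code = (code − low) / width = (16/125 − 3/25) / 2/25 = 1/10
  b: [0/1, 1/5) ← scaled code falls here ✓
  c: [1/5, 3/5) 
  f: [3/5, 1/1) 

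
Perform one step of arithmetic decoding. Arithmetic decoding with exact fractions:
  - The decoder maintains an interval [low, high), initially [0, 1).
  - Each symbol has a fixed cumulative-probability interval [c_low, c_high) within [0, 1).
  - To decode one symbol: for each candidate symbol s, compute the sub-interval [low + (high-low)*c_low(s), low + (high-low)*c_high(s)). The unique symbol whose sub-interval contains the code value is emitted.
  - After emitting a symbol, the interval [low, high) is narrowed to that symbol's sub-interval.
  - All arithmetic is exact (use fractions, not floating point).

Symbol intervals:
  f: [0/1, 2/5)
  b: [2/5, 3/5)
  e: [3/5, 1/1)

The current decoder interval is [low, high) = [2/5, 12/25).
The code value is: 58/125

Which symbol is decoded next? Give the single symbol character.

Answer: e

Derivation:
Interval width = high − low = 12/25 − 2/5 = 2/25
Scaled code = (code − low) / width = (58/125 − 2/5) / 2/25 = 4/5
  f: [0/1, 2/5) 
  b: [2/5, 3/5) 
  e: [3/5, 1/1) ← scaled code falls here ✓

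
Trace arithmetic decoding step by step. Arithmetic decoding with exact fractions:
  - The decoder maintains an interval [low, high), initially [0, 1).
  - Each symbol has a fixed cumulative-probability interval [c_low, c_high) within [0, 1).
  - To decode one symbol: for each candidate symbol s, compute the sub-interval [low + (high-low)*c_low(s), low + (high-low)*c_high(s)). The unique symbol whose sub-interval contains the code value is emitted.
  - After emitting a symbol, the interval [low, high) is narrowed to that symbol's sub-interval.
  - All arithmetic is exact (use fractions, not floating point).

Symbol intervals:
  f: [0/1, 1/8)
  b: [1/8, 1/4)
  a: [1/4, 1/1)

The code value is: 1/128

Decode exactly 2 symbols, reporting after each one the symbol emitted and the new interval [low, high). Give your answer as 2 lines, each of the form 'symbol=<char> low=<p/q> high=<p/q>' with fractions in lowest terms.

Step 1: interval [0/1, 1/1), width = 1/1 - 0/1 = 1/1
  'f': [0/1 + 1/1*0/1, 0/1 + 1/1*1/8) = [0/1, 1/8) <- contains code 1/128
  'b': [0/1 + 1/1*1/8, 0/1 + 1/1*1/4) = [1/8, 1/4)
  'a': [0/1 + 1/1*1/4, 0/1 + 1/1*1/1) = [1/4, 1/1)
  emit 'f', narrow to [0/1, 1/8)
Step 2: interval [0/1, 1/8), width = 1/8 - 0/1 = 1/8
  'f': [0/1 + 1/8*0/1, 0/1 + 1/8*1/8) = [0/1, 1/64) <- contains code 1/128
  'b': [0/1 + 1/8*1/8, 0/1 + 1/8*1/4) = [1/64, 1/32)
  'a': [0/1 + 1/8*1/4, 0/1 + 1/8*1/1) = [1/32, 1/8)
  emit 'f', narrow to [0/1, 1/64)

Answer: symbol=f low=0/1 high=1/8
symbol=f low=0/1 high=1/64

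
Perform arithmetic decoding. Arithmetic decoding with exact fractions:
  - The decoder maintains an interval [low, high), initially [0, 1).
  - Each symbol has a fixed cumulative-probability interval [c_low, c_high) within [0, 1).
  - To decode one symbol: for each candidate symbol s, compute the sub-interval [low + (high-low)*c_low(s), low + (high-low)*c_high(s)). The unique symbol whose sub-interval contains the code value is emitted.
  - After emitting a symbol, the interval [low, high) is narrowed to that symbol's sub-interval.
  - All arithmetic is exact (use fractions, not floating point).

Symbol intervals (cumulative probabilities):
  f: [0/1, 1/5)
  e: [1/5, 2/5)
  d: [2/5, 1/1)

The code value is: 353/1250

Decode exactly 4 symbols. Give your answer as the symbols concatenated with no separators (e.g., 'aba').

Step 1: interval [0/1, 1/1), width = 1/1 - 0/1 = 1/1
  'f': [0/1 + 1/1*0/1, 0/1 + 1/1*1/5) = [0/1, 1/5)
  'e': [0/1 + 1/1*1/5, 0/1 + 1/1*2/5) = [1/5, 2/5) <- contains code 353/1250
  'd': [0/1 + 1/1*2/5, 0/1 + 1/1*1/1) = [2/5, 1/1)
  emit 'e', narrow to [1/5, 2/5)
Step 2: interval [1/5, 2/5), width = 2/5 - 1/5 = 1/5
  'f': [1/5 + 1/5*0/1, 1/5 + 1/5*1/5) = [1/5, 6/25)
  'e': [1/5 + 1/5*1/5, 1/5 + 1/5*2/5) = [6/25, 7/25)
  'd': [1/5 + 1/5*2/5, 1/5 + 1/5*1/1) = [7/25, 2/5) <- contains code 353/1250
  emit 'd', narrow to [7/25, 2/5)
Step 3: interval [7/25, 2/5), width = 2/5 - 7/25 = 3/25
  'f': [7/25 + 3/25*0/1, 7/25 + 3/25*1/5) = [7/25, 38/125) <- contains code 353/1250
  'e': [7/25 + 3/25*1/5, 7/25 + 3/25*2/5) = [38/125, 41/125)
  'd': [7/25 + 3/25*2/5, 7/25 + 3/25*1/1) = [41/125, 2/5)
  emit 'f', narrow to [7/25, 38/125)
Step 4: interval [7/25, 38/125), width = 38/125 - 7/25 = 3/125
  'f': [7/25 + 3/125*0/1, 7/25 + 3/125*1/5) = [7/25, 178/625) <- contains code 353/1250
  'e': [7/25 + 3/125*1/5, 7/25 + 3/125*2/5) = [178/625, 181/625)
  'd': [7/25 + 3/125*2/5, 7/25 + 3/125*1/1) = [181/625, 38/125)
  emit 'f', narrow to [7/25, 178/625)

Answer: edff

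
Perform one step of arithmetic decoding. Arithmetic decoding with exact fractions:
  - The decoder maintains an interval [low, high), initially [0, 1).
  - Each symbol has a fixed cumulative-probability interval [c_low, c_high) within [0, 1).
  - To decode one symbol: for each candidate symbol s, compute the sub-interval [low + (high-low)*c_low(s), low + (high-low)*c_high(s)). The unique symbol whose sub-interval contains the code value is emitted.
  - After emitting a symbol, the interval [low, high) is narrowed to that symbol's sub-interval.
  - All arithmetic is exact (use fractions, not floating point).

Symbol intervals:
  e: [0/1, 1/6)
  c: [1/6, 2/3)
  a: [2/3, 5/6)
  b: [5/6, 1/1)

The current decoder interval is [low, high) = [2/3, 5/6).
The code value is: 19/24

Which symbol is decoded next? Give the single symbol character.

Answer: a

Derivation:
Interval width = high − low = 5/6 − 2/3 = 1/6
Scaled code = (code − low) / width = (19/24 − 2/3) / 1/6 = 3/4
  e: [0/1, 1/6) 
  c: [1/6, 2/3) 
  a: [2/3, 5/6) ← scaled code falls here ✓
  b: [5/6, 1/1) 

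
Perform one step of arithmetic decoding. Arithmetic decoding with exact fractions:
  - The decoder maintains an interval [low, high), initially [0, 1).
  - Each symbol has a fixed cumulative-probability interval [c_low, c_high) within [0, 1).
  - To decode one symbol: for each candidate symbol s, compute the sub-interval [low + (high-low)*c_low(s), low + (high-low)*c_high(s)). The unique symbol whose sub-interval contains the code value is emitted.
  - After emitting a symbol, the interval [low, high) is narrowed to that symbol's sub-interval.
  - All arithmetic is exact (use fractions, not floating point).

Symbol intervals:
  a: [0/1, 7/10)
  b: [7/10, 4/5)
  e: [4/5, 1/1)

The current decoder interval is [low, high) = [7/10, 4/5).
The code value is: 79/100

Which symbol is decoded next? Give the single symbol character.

Answer: e

Derivation:
Interval width = high − low = 4/5 − 7/10 = 1/10
Scaled code = (code − low) / width = (79/100 − 7/10) / 1/10 = 9/10
  a: [0/1, 7/10) 
  b: [7/10, 4/5) 
  e: [4/5, 1/1) ← scaled code falls here ✓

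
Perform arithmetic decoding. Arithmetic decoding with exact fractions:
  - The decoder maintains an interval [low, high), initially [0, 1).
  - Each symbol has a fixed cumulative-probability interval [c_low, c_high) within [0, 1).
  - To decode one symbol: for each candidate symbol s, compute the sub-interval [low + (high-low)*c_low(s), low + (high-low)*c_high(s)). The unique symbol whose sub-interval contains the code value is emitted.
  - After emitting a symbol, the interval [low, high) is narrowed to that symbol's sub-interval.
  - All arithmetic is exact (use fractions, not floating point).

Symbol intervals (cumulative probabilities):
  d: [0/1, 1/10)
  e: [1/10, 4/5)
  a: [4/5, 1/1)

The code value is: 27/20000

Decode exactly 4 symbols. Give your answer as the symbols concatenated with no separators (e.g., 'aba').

Answer: dded

Derivation:
Step 1: interval [0/1, 1/1), width = 1/1 - 0/1 = 1/1
  'd': [0/1 + 1/1*0/1, 0/1 + 1/1*1/10) = [0/1, 1/10) <- contains code 27/20000
  'e': [0/1 + 1/1*1/10, 0/1 + 1/1*4/5) = [1/10, 4/5)
  'a': [0/1 + 1/1*4/5, 0/1 + 1/1*1/1) = [4/5, 1/1)
  emit 'd', narrow to [0/1, 1/10)
Step 2: interval [0/1, 1/10), width = 1/10 - 0/1 = 1/10
  'd': [0/1 + 1/10*0/1, 0/1 + 1/10*1/10) = [0/1, 1/100) <- contains code 27/20000
  'e': [0/1 + 1/10*1/10, 0/1 + 1/10*4/5) = [1/100, 2/25)
  'a': [0/1 + 1/10*4/5, 0/1 + 1/10*1/1) = [2/25, 1/10)
  emit 'd', narrow to [0/1, 1/100)
Step 3: interval [0/1, 1/100), width = 1/100 - 0/1 = 1/100
  'd': [0/1 + 1/100*0/1, 0/1 + 1/100*1/10) = [0/1, 1/1000)
  'e': [0/1 + 1/100*1/10, 0/1 + 1/100*4/5) = [1/1000, 1/125) <- contains code 27/20000
  'a': [0/1 + 1/100*4/5, 0/1 + 1/100*1/1) = [1/125, 1/100)
  emit 'e', narrow to [1/1000, 1/125)
Step 4: interval [1/1000, 1/125), width = 1/125 - 1/1000 = 7/1000
  'd': [1/1000 + 7/1000*0/1, 1/1000 + 7/1000*1/10) = [1/1000, 17/10000) <- contains code 27/20000
  'e': [1/1000 + 7/1000*1/10, 1/1000 + 7/1000*4/5) = [17/10000, 33/5000)
  'a': [1/1000 + 7/1000*4/5, 1/1000 + 7/1000*1/1) = [33/5000, 1/125)
  emit 'd', narrow to [1/1000, 17/10000)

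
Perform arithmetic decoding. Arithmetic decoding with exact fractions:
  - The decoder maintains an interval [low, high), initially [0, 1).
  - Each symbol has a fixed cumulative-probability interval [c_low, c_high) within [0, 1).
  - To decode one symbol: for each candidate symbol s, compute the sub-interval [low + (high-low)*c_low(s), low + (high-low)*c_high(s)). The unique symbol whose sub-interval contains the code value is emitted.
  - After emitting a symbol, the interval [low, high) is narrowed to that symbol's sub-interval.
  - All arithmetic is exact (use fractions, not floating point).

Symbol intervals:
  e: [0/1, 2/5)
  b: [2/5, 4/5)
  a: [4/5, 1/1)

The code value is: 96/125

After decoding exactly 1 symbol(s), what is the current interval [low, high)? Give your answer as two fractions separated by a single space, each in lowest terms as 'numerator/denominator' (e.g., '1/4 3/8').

Step 1: interval [0/1, 1/1), width = 1/1 - 0/1 = 1/1
  'e': [0/1 + 1/1*0/1, 0/1 + 1/1*2/5) = [0/1, 2/5)
  'b': [0/1 + 1/1*2/5, 0/1 + 1/1*4/5) = [2/5, 4/5) <- contains code 96/125
  'a': [0/1 + 1/1*4/5, 0/1 + 1/1*1/1) = [4/5, 1/1)
  emit 'b', narrow to [2/5, 4/5)

Answer: 2/5 4/5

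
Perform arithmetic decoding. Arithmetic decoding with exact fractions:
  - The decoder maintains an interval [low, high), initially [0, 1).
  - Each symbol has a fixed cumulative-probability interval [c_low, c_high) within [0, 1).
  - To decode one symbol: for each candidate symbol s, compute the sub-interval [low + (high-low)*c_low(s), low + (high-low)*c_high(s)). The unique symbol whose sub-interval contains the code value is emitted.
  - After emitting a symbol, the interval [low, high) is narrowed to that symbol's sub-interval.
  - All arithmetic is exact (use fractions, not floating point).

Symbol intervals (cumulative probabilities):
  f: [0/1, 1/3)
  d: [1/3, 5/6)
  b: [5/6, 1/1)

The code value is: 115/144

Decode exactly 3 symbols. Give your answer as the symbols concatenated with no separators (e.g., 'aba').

Step 1: interval [0/1, 1/1), width = 1/1 - 0/1 = 1/1
  'f': [0/1 + 1/1*0/1, 0/1 + 1/1*1/3) = [0/1, 1/3)
  'd': [0/1 + 1/1*1/3, 0/1 + 1/1*5/6) = [1/3, 5/6) <- contains code 115/144
  'b': [0/1 + 1/1*5/6, 0/1 + 1/1*1/1) = [5/6, 1/1)
  emit 'd', narrow to [1/3, 5/6)
Step 2: interval [1/3, 5/6), width = 5/6 - 1/3 = 1/2
  'f': [1/3 + 1/2*0/1, 1/3 + 1/2*1/3) = [1/3, 1/2)
  'd': [1/3 + 1/2*1/3, 1/3 + 1/2*5/6) = [1/2, 3/4)
  'b': [1/3 + 1/2*5/6, 1/3 + 1/2*1/1) = [3/4, 5/6) <- contains code 115/144
  emit 'b', narrow to [3/4, 5/6)
Step 3: interval [3/4, 5/6), width = 5/6 - 3/4 = 1/12
  'f': [3/4 + 1/12*0/1, 3/4 + 1/12*1/3) = [3/4, 7/9)
  'd': [3/4 + 1/12*1/3, 3/4 + 1/12*5/6) = [7/9, 59/72) <- contains code 115/144
  'b': [3/4 + 1/12*5/6, 3/4 + 1/12*1/1) = [59/72, 5/6)
  emit 'd', narrow to [7/9, 59/72)

Answer: dbd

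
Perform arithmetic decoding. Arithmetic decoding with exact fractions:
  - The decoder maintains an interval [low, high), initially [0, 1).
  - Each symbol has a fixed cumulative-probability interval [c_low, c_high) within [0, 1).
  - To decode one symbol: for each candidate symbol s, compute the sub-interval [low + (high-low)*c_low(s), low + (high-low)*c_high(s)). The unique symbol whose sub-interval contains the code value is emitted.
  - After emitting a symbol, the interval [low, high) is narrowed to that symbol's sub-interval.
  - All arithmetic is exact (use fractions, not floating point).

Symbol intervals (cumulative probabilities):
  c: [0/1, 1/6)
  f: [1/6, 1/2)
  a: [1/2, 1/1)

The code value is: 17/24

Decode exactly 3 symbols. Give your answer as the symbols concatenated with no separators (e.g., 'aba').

Answer: afa

Derivation:
Step 1: interval [0/1, 1/1), width = 1/1 - 0/1 = 1/1
  'c': [0/1 + 1/1*0/1, 0/1 + 1/1*1/6) = [0/1, 1/6)
  'f': [0/1 + 1/1*1/6, 0/1 + 1/1*1/2) = [1/6, 1/2)
  'a': [0/1 + 1/1*1/2, 0/1 + 1/1*1/1) = [1/2, 1/1) <- contains code 17/24
  emit 'a', narrow to [1/2, 1/1)
Step 2: interval [1/2, 1/1), width = 1/1 - 1/2 = 1/2
  'c': [1/2 + 1/2*0/1, 1/2 + 1/2*1/6) = [1/2, 7/12)
  'f': [1/2 + 1/2*1/6, 1/2 + 1/2*1/2) = [7/12, 3/4) <- contains code 17/24
  'a': [1/2 + 1/2*1/2, 1/2 + 1/2*1/1) = [3/4, 1/1)
  emit 'f', narrow to [7/12, 3/4)
Step 3: interval [7/12, 3/4), width = 3/4 - 7/12 = 1/6
  'c': [7/12 + 1/6*0/1, 7/12 + 1/6*1/6) = [7/12, 11/18)
  'f': [7/12 + 1/6*1/6, 7/12 + 1/6*1/2) = [11/18, 2/3)
  'a': [7/12 + 1/6*1/2, 7/12 + 1/6*1/1) = [2/3, 3/4) <- contains code 17/24
  emit 'a', narrow to [2/3, 3/4)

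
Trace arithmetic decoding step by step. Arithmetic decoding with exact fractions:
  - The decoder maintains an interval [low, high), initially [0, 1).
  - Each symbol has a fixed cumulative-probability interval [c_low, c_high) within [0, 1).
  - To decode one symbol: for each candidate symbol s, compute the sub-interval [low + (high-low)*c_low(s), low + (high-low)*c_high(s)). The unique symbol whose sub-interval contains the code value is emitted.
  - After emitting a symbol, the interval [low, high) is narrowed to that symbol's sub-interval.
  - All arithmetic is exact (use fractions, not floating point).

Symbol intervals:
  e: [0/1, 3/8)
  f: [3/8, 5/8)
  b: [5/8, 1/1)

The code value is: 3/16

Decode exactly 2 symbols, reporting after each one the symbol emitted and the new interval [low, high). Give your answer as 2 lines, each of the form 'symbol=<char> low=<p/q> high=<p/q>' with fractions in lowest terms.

Step 1: interval [0/1, 1/1), width = 1/1 - 0/1 = 1/1
  'e': [0/1 + 1/1*0/1, 0/1 + 1/1*3/8) = [0/1, 3/8) <- contains code 3/16
  'f': [0/1 + 1/1*3/8, 0/1 + 1/1*5/8) = [3/8, 5/8)
  'b': [0/1 + 1/1*5/8, 0/1 + 1/1*1/1) = [5/8, 1/1)
  emit 'e', narrow to [0/1, 3/8)
Step 2: interval [0/1, 3/8), width = 3/8 - 0/1 = 3/8
  'e': [0/1 + 3/8*0/1, 0/1 + 3/8*3/8) = [0/1, 9/64)
  'f': [0/1 + 3/8*3/8, 0/1 + 3/8*5/8) = [9/64, 15/64) <- contains code 3/16
  'b': [0/1 + 3/8*5/8, 0/1 + 3/8*1/1) = [15/64, 3/8)
  emit 'f', narrow to [9/64, 15/64)

Answer: symbol=e low=0/1 high=3/8
symbol=f low=9/64 high=15/64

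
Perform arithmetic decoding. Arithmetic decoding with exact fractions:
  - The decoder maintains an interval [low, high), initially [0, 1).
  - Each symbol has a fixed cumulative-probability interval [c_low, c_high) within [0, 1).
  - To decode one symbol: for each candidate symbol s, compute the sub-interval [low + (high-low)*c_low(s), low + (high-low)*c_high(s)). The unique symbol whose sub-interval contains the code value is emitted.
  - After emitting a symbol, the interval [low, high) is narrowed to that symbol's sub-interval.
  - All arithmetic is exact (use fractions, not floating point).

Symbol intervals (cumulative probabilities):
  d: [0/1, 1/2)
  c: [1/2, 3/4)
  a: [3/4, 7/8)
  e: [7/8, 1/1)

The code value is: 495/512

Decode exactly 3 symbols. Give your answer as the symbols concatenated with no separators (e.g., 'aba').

Answer: ece

Derivation:
Step 1: interval [0/1, 1/1), width = 1/1 - 0/1 = 1/1
  'd': [0/1 + 1/1*0/1, 0/1 + 1/1*1/2) = [0/1, 1/2)
  'c': [0/1 + 1/1*1/2, 0/1 + 1/1*3/4) = [1/2, 3/4)
  'a': [0/1 + 1/1*3/4, 0/1 + 1/1*7/8) = [3/4, 7/8)
  'e': [0/1 + 1/1*7/8, 0/1 + 1/1*1/1) = [7/8, 1/1) <- contains code 495/512
  emit 'e', narrow to [7/8, 1/1)
Step 2: interval [7/8, 1/1), width = 1/1 - 7/8 = 1/8
  'd': [7/8 + 1/8*0/1, 7/8 + 1/8*1/2) = [7/8, 15/16)
  'c': [7/8 + 1/8*1/2, 7/8 + 1/8*3/4) = [15/16, 31/32) <- contains code 495/512
  'a': [7/8 + 1/8*3/4, 7/8 + 1/8*7/8) = [31/32, 63/64)
  'e': [7/8 + 1/8*7/8, 7/8 + 1/8*1/1) = [63/64, 1/1)
  emit 'c', narrow to [15/16, 31/32)
Step 3: interval [15/16, 31/32), width = 31/32 - 15/16 = 1/32
  'd': [15/16 + 1/32*0/1, 15/16 + 1/32*1/2) = [15/16, 61/64)
  'c': [15/16 + 1/32*1/2, 15/16 + 1/32*3/4) = [61/64, 123/128)
  'a': [15/16 + 1/32*3/4, 15/16 + 1/32*7/8) = [123/128, 247/256)
  'e': [15/16 + 1/32*7/8, 15/16 + 1/32*1/1) = [247/256, 31/32) <- contains code 495/512
  emit 'e', narrow to [247/256, 31/32)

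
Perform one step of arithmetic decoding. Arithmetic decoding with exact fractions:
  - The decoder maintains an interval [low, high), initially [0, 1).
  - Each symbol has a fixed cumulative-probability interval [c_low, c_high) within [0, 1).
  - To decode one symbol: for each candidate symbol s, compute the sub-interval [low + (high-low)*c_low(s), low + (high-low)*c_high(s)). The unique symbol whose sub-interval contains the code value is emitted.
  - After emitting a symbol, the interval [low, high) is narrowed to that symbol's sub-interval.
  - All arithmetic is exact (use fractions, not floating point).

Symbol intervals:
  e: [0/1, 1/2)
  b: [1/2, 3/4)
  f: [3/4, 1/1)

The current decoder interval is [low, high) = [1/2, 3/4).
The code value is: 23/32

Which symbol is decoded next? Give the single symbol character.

Answer: f

Derivation:
Interval width = high − low = 3/4 − 1/2 = 1/4
Scaled code = (code − low) / width = (23/32 − 1/2) / 1/4 = 7/8
  e: [0/1, 1/2) 
  b: [1/2, 3/4) 
  f: [3/4, 1/1) ← scaled code falls here ✓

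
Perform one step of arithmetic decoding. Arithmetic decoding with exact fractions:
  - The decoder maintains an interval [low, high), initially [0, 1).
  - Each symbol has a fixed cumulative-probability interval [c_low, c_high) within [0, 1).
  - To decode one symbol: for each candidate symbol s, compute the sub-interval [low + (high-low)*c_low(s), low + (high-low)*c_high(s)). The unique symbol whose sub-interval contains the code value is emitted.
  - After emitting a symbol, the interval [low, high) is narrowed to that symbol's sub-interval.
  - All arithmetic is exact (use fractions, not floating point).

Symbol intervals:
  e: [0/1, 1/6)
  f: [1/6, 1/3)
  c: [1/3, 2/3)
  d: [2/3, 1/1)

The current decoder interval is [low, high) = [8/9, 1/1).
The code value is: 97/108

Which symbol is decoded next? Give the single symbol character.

Interval width = high − low = 1/1 − 8/9 = 1/9
Scaled code = (code − low) / width = (97/108 − 8/9) / 1/9 = 1/12
  e: [0/1, 1/6) ← scaled code falls here ✓
  f: [1/6, 1/3) 
  c: [1/3, 2/3) 
  d: [2/3, 1/1) 

Answer: e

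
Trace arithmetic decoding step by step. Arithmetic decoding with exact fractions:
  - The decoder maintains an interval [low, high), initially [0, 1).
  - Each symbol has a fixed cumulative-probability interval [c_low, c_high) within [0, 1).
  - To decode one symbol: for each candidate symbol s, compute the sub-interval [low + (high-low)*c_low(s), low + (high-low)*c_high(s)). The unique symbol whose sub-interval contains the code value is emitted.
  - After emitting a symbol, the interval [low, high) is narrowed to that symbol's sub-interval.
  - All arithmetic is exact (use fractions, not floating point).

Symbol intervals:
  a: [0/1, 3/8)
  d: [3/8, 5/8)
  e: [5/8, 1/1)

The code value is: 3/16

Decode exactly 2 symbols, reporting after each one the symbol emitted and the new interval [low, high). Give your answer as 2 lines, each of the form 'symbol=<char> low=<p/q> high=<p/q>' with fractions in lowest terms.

Answer: symbol=a low=0/1 high=3/8
symbol=d low=9/64 high=15/64

Derivation:
Step 1: interval [0/1, 1/1), width = 1/1 - 0/1 = 1/1
  'a': [0/1 + 1/1*0/1, 0/1 + 1/1*3/8) = [0/1, 3/8) <- contains code 3/16
  'd': [0/1 + 1/1*3/8, 0/1 + 1/1*5/8) = [3/8, 5/8)
  'e': [0/1 + 1/1*5/8, 0/1 + 1/1*1/1) = [5/8, 1/1)
  emit 'a', narrow to [0/1, 3/8)
Step 2: interval [0/1, 3/8), width = 3/8 - 0/1 = 3/8
  'a': [0/1 + 3/8*0/1, 0/1 + 3/8*3/8) = [0/1, 9/64)
  'd': [0/1 + 3/8*3/8, 0/1 + 3/8*5/8) = [9/64, 15/64) <- contains code 3/16
  'e': [0/1 + 3/8*5/8, 0/1 + 3/8*1/1) = [15/64, 3/8)
  emit 'd', narrow to [9/64, 15/64)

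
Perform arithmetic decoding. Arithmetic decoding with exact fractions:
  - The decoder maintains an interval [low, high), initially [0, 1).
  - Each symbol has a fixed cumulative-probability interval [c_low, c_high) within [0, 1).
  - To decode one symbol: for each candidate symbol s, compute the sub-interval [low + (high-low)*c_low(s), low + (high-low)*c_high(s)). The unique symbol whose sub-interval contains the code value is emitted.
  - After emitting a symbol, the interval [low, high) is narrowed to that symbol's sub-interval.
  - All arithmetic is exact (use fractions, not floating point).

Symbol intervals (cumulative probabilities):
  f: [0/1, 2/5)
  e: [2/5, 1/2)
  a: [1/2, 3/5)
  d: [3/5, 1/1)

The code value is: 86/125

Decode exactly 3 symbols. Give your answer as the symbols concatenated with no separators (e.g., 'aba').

Step 1: interval [0/1, 1/1), width = 1/1 - 0/1 = 1/1
  'f': [0/1 + 1/1*0/1, 0/1 + 1/1*2/5) = [0/1, 2/5)
  'e': [0/1 + 1/1*2/5, 0/1 + 1/1*1/2) = [2/5, 1/2)
  'a': [0/1 + 1/1*1/2, 0/1 + 1/1*3/5) = [1/2, 3/5)
  'd': [0/1 + 1/1*3/5, 0/1 + 1/1*1/1) = [3/5, 1/1) <- contains code 86/125
  emit 'd', narrow to [3/5, 1/1)
Step 2: interval [3/5, 1/1), width = 1/1 - 3/5 = 2/5
  'f': [3/5 + 2/5*0/1, 3/5 + 2/5*2/5) = [3/5, 19/25) <- contains code 86/125
  'e': [3/5 + 2/5*2/5, 3/5 + 2/5*1/2) = [19/25, 4/5)
  'a': [3/5 + 2/5*1/2, 3/5 + 2/5*3/5) = [4/5, 21/25)
  'd': [3/5 + 2/5*3/5, 3/5 + 2/5*1/1) = [21/25, 1/1)
  emit 'f', narrow to [3/5, 19/25)
Step 3: interval [3/5, 19/25), width = 19/25 - 3/5 = 4/25
  'f': [3/5 + 4/25*0/1, 3/5 + 4/25*2/5) = [3/5, 83/125)
  'e': [3/5 + 4/25*2/5, 3/5 + 4/25*1/2) = [83/125, 17/25)
  'a': [3/5 + 4/25*1/2, 3/5 + 4/25*3/5) = [17/25, 87/125) <- contains code 86/125
  'd': [3/5 + 4/25*3/5, 3/5 + 4/25*1/1) = [87/125, 19/25)
  emit 'a', narrow to [17/25, 87/125)

Answer: dfa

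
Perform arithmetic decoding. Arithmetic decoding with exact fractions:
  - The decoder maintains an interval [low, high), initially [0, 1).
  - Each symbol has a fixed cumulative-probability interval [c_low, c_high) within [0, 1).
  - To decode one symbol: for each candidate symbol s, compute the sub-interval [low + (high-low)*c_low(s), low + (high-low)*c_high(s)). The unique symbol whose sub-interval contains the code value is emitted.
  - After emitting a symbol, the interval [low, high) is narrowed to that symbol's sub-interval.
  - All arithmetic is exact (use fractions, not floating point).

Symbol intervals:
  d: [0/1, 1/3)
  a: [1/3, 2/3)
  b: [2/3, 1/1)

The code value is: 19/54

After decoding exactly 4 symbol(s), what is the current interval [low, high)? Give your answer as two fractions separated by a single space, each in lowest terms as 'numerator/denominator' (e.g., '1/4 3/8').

Answer: 28/81 29/81

Derivation:
Step 1: interval [0/1, 1/1), width = 1/1 - 0/1 = 1/1
  'd': [0/1 + 1/1*0/1, 0/1 + 1/1*1/3) = [0/1, 1/3)
  'a': [0/1 + 1/1*1/3, 0/1 + 1/1*2/3) = [1/3, 2/3) <- contains code 19/54
  'b': [0/1 + 1/1*2/3, 0/1 + 1/1*1/1) = [2/3, 1/1)
  emit 'a', narrow to [1/3, 2/3)
Step 2: interval [1/3, 2/3), width = 2/3 - 1/3 = 1/3
  'd': [1/3 + 1/3*0/1, 1/3 + 1/3*1/3) = [1/3, 4/9) <- contains code 19/54
  'a': [1/3 + 1/3*1/3, 1/3 + 1/3*2/3) = [4/9, 5/9)
  'b': [1/3 + 1/3*2/3, 1/3 + 1/3*1/1) = [5/9, 2/3)
  emit 'd', narrow to [1/3, 4/9)
Step 3: interval [1/3, 4/9), width = 4/9 - 1/3 = 1/9
  'd': [1/3 + 1/9*0/1, 1/3 + 1/9*1/3) = [1/3, 10/27) <- contains code 19/54
  'a': [1/3 + 1/9*1/3, 1/3 + 1/9*2/3) = [10/27, 11/27)
  'b': [1/3 + 1/9*2/3, 1/3 + 1/9*1/1) = [11/27, 4/9)
  emit 'd', narrow to [1/3, 10/27)
Step 4: interval [1/3, 10/27), width = 10/27 - 1/3 = 1/27
  'd': [1/3 + 1/27*0/1, 1/3 + 1/27*1/3) = [1/3, 28/81)
  'a': [1/3 + 1/27*1/3, 1/3 + 1/27*2/3) = [28/81, 29/81) <- contains code 19/54
  'b': [1/3 + 1/27*2/3, 1/3 + 1/27*1/1) = [29/81, 10/27)
  emit 'a', narrow to [28/81, 29/81)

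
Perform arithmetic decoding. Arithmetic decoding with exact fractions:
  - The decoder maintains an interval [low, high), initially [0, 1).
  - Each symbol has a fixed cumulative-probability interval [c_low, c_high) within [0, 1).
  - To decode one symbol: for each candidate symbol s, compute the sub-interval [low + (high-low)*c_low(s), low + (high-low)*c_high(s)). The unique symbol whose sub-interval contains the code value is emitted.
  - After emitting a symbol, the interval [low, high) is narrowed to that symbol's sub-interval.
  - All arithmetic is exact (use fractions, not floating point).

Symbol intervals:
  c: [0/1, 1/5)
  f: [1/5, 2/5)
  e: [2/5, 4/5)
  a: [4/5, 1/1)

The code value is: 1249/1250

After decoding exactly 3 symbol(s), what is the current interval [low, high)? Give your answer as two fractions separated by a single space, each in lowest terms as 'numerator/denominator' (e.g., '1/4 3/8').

Answer: 124/125 1/1

Derivation:
Step 1: interval [0/1, 1/1), width = 1/1 - 0/1 = 1/1
  'c': [0/1 + 1/1*0/1, 0/1 + 1/1*1/5) = [0/1, 1/5)
  'f': [0/1 + 1/1*1/5, 0/1 + 1/1*2/5) = [1/5, 2/5)
  'e': [0/1 + 1/1*2/5, 0/1 + 1/1*4/5) = [2/5, 4/5)
  'a': [0/1 + 1/1*4/5, 0/1 + 1/1*1/1) = [4/5, 1/1) <- contains code 1249/1250
  emit 'a', narrow to [4/5, 1/1)
Step 2: interval [4/5, 1/1), width = 1/1 - 4/5 = 1/5
  'c': [4/5 + 1/5*0/1, 4/5 + 1/5*1/5) = [4/5, 21/25)
  'f': [4/5 + 1/5*1/5, 4/5 + 1/5*2/5) = [21/25, 22/25)
  'e': [4/5 + 1/5*2/5, 4/5 + 1/5*4/5) = [22/25, 24/25)
  'a': [4/5 + 1/5*4/5, 4/5 + 1/5*1/1) = [24/25, 1/1) <- contains code 1249/1250
  emit 'a', narrow to [24/25, 1/1)
Step 3: interval [24/25, 1/1), width = 1/1 - 24/25 = 1/25
  'c': [24/25 + 1/25*0/1, 24/25 + 1/25*1/5) = [24/25, 121/125)
  'f': [24/25 + 1/25*1/5, 24/25 + 1/25*2/5) = [121/125, 122/125)
  'e': [24/25 + 1/25*2/5, 24/25 + 1/25*4/5) = [122/125, 124/125)
  'a': [24/25 + 1/25*4/5, 24/25 + 1/25*1/1) = [124/125, 1/1) <- contains code 1249/1250
  emit 'a', narrow to [124/125, 1/1)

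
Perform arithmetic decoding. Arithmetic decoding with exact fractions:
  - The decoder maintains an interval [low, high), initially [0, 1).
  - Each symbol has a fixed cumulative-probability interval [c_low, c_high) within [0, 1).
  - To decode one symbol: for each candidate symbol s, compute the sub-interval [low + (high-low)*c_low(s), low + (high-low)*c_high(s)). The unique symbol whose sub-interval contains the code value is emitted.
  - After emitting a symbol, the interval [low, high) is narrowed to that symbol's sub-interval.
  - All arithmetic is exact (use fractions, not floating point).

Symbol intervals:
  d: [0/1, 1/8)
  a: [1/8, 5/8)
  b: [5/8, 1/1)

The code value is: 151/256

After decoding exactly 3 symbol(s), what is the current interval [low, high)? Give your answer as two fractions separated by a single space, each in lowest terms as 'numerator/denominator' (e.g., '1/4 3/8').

Step 1: interval [0/1, 1/1), width = 1/1 - 0/1 = 1/1
  'd': [0/1 + 1/1*0/1, 0/1 + 1/1*1/8) = [0/1, 1/8)
  'a': [0/1 + 1/1*1/8, 0/1 + 1/1*5/8) = [1/8, 5/8) <- contains code 151/256
  'b': [0/1 + 1/1*5/8, 0/1 + 1/1*1/1) = [5/8, 1/1)
  emit 'a', narrow to [1/8, 5/8)
Step 2: interval [1/8, 5/8), width = 5/8 - 1/8 = 1/2
  'd': [1/8 + 1/2*0/1, 1/8 + 1/2*1/8) = [1/8, 3/16)
  'a': [1/8 + 1/2*1/8, 1/8 + 1/2*5/8) = [3/16, 7/16)
  'b': [1/8 + 1/2*5/8, 1/8 + 1/2*1/1) = [7/16, 5/8) <- contains code 151/256
  emit 'b', narrow to [7/16, 5/8)
Step 3: interval [7/16, 5/8), width = 5/8 - 7/16 = 3/16
  'd': [7/16 + 3/16*0/1, 7/16 + 3/16*1/8) = [7/16, 59/128)
  'a': [7/16 + 3/16*1/8, 7/16 + 3/16*5/8) = [59/128, 71/128)
  'b': [7/16 + 3/16*5/8, 7/16 + 3/16*1/1) = [71/128, 5/8) <- contains code 151/256
  emit 'b', narrow to [71/128, 5/8)

Answer: 71/128 5/8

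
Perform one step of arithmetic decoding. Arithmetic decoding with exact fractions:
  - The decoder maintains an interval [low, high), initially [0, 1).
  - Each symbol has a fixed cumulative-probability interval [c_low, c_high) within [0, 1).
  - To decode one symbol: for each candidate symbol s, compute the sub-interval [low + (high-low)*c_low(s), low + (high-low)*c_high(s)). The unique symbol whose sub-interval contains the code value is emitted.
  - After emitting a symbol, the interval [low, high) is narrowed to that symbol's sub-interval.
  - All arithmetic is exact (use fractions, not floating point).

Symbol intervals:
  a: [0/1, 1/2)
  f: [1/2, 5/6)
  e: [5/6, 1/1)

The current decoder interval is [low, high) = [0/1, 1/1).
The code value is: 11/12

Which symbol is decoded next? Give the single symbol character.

Interval width = high − low = 1/1 − 0/1 = 1/1
Scaled code = (code − low) / width = (11/12 − 0/1) / 1/1 = 11/12
  a: [0/1, 1/2) 
  f: [1/2, 5/6) 
  e: [5/6, 1/1) ← scaled code falls here ✓

Answer: e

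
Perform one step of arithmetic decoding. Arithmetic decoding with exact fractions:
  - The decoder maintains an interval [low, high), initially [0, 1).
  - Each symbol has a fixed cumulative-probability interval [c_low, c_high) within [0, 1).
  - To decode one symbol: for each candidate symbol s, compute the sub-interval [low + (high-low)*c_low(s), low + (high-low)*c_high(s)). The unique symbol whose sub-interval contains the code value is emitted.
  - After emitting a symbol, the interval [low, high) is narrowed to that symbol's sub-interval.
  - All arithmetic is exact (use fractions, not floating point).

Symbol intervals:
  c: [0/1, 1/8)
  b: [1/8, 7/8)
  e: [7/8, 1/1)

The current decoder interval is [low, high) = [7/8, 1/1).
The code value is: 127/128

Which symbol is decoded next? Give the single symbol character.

Answer: e

Derivation:
Interval width = high − low = 1/1 − 7/8 = 1/8
Scaled code = (code − low) / width = (127/128 − 7/8) / 1/8 = 15/16
  c: [0/1, 1/8) 
  b: [1/8, 7/8) 
  e: [7/8, 1/1) ← scaled code falls here ✓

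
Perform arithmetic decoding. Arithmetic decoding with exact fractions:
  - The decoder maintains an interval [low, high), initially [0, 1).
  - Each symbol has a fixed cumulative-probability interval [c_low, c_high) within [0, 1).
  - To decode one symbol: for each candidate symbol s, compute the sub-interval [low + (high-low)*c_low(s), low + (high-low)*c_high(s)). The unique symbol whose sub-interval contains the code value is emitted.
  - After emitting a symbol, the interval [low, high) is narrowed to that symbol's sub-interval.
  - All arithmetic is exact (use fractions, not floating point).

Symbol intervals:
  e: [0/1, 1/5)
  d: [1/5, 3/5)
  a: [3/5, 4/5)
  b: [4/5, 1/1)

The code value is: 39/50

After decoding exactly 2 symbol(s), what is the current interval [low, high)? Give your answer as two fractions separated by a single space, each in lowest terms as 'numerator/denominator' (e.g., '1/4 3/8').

Answer: 19/25 4/5

Derivation:
Step 1: interval [0/1, 1/1), width = 1/1 - 0/1 = 1/1
  'e': [0/1 + 1/1*0/1, 0/1 + 1/1*1/5) = [0/1, 1/5)
  'd': [0/1 + 1/1*1/5, 0/1 + 1/1*3/5) = [1/5, 3/5)
  'a': [0/1 + 1/1*3/5, 0/1 + 1/1*4/5) = [3/5, 4/5) <- contains code 39/50
  'b': [0/1 + 1/1*4/5, 0/1 + 1/1*1/1) = [4/5, 1/1)
  emit 'a', narrow to [3/5, 4/5)
Step 2: interval [3/5, 4/5), width = 4/5 - 3/5 = 1/5
  'e': [3/5 + 1/5*0/1, 3/5 + 1/5*1/5) = [3/5, 16/25)
  'd': [3/5 + 1/5*1/5, 3/5 + 1/5*3/5) = [16/25, 18/25)
  'a': [3/5 + 1/5*3/5, 3/5 + 1/5*4/5) = [18/25, 19/25)
  'b': [3/5 + 1/5*4/5, 3/5 + 1/5*1/1) = [19/25, 4/5) <- contains code 39/50
  emit 'b', narrow to [19/25, 4/5)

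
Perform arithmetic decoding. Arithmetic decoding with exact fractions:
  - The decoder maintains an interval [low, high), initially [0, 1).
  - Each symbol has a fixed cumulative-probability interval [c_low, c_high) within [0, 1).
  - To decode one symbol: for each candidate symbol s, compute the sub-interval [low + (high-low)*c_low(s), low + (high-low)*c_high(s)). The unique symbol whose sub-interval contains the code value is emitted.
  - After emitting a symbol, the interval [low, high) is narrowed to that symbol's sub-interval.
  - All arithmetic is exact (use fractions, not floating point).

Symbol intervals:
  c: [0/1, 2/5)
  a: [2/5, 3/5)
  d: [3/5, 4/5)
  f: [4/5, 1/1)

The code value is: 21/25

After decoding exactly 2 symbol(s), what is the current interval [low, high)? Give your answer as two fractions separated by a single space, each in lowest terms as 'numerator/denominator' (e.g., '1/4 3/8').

Answer: 4/5 22/25

Derivation:
Step 1: interval [0/1, 1/1), width = 1/1 - 0/1 = 1/1
  'c': [0/1 + 1/1*0/1, 0/1 + 1/1*2/5) = [0/1, 2/5)
  'a': [0/1 + 1/1*2/5, 0/1 + 1/1*3/5) = [2/5, 3/5)
  'd': [0/1 + 1/1*3/5, 0/1 + 1/1*4/5) = [3/5, 4/5)
  'f': [0/1 + 1/1*4/5, 0/1 + 1/1*1/1) = [4/5, 1/1) <- contains code 21/25
  emit 'f', narrow to [4/5, 1/1)
Step 2: interval [4/5, 1/1), width = 1/1 - 4/5 = 1/5
  'c': [4/5 + 1/5*0/1, 4/5 + 1/5*2/5) = [4/5, 22/25) <- contains code 21/25
  'a': [4/5 + 1/5*2/5, 4/5 + 1/5*3/5) = [22/25, 23/25)
  'd': [4/5 + 1/5*3/5, 4/5 + 1/5*4/5) = [23/25, 24/25)
  'f': [4/5 + 1/5*4/5, 4/5 + 1/5*1/1) = [24/25, 1/1)
  emit 'c', narrow to [4/5, 22/25)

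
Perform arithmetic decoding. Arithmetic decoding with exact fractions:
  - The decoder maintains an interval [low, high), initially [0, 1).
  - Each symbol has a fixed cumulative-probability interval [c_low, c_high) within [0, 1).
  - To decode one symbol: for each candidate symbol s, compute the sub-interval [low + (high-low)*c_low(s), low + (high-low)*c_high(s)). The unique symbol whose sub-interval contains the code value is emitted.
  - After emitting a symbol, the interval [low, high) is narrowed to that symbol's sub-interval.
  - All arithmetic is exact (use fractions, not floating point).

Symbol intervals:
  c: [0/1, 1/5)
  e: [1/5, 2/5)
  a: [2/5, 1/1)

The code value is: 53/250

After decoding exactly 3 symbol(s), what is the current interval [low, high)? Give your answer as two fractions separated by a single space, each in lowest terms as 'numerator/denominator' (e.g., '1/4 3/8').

Step 1: interval [0/1, 1/1), width = 1/1 - 0/1 = 1/1
  'c': [0/1 + 1/1*0/1, 0/1 + 1/1*1/5) = [0/1, 1/5)
  'e': [0/1 + 1/1*1/5, 0/1 + 1/1*2/5) = [1/5, 2/5) <- contains code 53/250
  'a': [0/1 + 1/1*2/5, 0/1 + 1/1*1/1) = [2/5, 1/1)
  emit 'e', narrow to [1/5, 2/5)
Step 2: interval [1/5, 2/5), width = 2/5 - 1/5 = 1/5
  'c': [1/5 + 1/5*0/1, 1/5 + 1/5*1/5) = [1/5, 6/25) <- contains code 53/250
  'e': [1/5 + 1/5*1/5, 1/5 + 1/5*2/5) = [6/25, 7/25)
  'a': [1/5 + 1/5*2/5, 1/5 + 1/5*1/1) = [7/25, 2/5)
  emit 'c', narrow to [1/5, 6/25)
Step 3: interval [1/5, 6/25), width = 6/25 - 1/5 = 1/25
  'c': [1/5 + 1/25*0/1, 1/5 + 1/25*1/5) = [1/5, 26/125)
  'e': [1/5 + 1/25*1/5, 1/5 + 1/25*2/5) = [26/125, 27/125) <- contains code 53/250
  'a': [1/5 + 1/25*2/5, 1/5 + 1/25*1/1) = [27/125, 6/25)
  emit 'e', narrow to [26/125, 27/125)

Answer: 26/125 27/125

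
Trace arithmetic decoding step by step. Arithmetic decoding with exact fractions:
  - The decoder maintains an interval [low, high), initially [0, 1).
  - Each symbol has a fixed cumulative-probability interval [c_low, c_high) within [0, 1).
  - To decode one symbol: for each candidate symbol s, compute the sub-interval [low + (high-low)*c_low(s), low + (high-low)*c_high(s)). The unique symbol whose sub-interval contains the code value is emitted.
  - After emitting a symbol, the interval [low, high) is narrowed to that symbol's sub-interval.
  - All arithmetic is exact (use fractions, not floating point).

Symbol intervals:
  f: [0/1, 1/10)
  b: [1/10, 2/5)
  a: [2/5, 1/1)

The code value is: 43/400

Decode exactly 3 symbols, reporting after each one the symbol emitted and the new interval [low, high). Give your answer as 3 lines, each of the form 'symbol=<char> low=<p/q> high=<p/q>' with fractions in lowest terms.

Step 1: interval [0/1, 1/1), width = 1/1 - 0/1 = 1/1
  'f': [0/1 + 1/1*0/1, 0/1 + 1/1*1/10) = [0/1, 1/10)
  'b': [0/1 + 1/1*1/10, 0/1 + 1/1*2/5) = [1/10, 2/5) <- contains code 43/400
  'a': [0/1 + 1/1*2/5, 0/1 + 1/1*1/1) = [2/5, 1/1)
  emit 'b', narrow to [1/10, 2/5)
Step 2: interval [1/10, 2/5), width = 2/5 - 1/10 = 3/10
  'f': [1/10 + 3/10*0/1, 1/10 + 3/10*1/10) = [1/10, 13/100) <- contains code 43/400
  'b': [1/10 + 3/10*1/10, 1/10 + 3/10*2/5) = [13/100, 11/50)
  'a': [1/10 + 3/10*2/5, 1/10 + 3/10*1/1) = [11/50, 2/5)
  emit 'f', narrow to [1/10, 13/100)
Step 3: interval [1/10, 13/100), width = 13/100 - 1/10 = 3/100
  'f': [1/10 + 3/100*0/1, 1/10 + 3/100*1/10) = [1/10, 103/1000)
  'b': [1/10 + 3/100*1/10, 1/10 + 3/100*2/5) = [103/1000, 14/125) <- contains code 43/400
  'a': [1/10 + 3/100*2/5, 1/10 + 3/100*1/1) = [14/125, 13/100)
  emit 'b', narrow to [103/1000, 14/125)

Answer: symbol=b low=1/10 high=2/5
symbol=f low=1/10 high=13/100
symbol=b low=103/1000 high=14/125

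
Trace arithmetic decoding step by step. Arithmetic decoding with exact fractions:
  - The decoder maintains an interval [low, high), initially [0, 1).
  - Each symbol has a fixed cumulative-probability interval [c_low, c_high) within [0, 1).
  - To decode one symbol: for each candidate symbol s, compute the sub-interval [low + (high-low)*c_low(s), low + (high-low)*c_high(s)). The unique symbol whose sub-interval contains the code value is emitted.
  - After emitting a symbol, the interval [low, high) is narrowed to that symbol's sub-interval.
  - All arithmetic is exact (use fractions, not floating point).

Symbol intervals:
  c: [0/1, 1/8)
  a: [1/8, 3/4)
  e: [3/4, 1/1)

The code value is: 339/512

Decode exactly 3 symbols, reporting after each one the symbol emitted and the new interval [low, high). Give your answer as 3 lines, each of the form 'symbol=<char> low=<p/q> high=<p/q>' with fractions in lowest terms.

Step 1: interval [0/1, 1/1), width = 1/1 - 0/1 = 1/1
  'c': [0/1 + 1/1*0/1, 0/1 + 1/1*1/8) = [0/1, 1/8)
  'a': [0/1 + 1/1*1/8, 0/1 + 1/1*3/4) = [1/8, 3/4) <- contains code 339/512
  'e': [0/1 + 1/1*3/4, 0/1 + 1/1*1/1) = [3/4, 1/1)
  emit 'a', narrow to [1/8, 3/4)
Step 2: interval [1/8, 3/4), width = 3/4 - 1/8 = 5/8
  'c': [1/8 + 5/8*0/1, 1/8 + 5/8*1/8) = [1/8, 13/64)
  'a': [1/8 + 5/8*1/8, 1/8 + 5/8*3/4) = [13/64, 19/32)
  'e': [1/8 + 5/8*3/4, 1/8 + 5/8*1/1) = [19/32, 3/4) <- contains code 339/512
  emit 'e', narrow to [19/32, 3/4)
Step 3: interval [19/32, 3/4), width = 3/4 - 19/32 = 5/32
  'c': [19/32 + 5/32*0/1, 19/32 + 5/32*1/8) = [19/32, 157/256)
  'a': [19/32 + 5/32*1/8, 19/32 + 5/32*3/4) = [157/256, 91/128) <- contains code 339/512
  'e': [19/32 + 5/32*3/4, 19/32 + 5/32*1/1) = [91/128, 3/4)
  emit 'a', narrow to [157/256, 91/128)

Answer: symbol=a low=1/8 high=3/4
symbol=e low=19/32 high=3/4
symbol=a low=157/256 high=91/128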